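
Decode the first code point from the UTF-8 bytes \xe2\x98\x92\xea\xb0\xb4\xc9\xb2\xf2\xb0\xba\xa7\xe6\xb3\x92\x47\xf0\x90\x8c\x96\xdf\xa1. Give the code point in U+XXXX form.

U+2612

Offset 0: leading byte 0xE2 = 11100010 → 3-byte char #1 = E2 98 92.
Leading byte 0xE2 = 11100010 matches 1110xxxx → 3-byte sequence.
Byte 1: 0xE2 = 11100010, payload 0010 (4 bits).
Byte 2: 0x98 = 10011000 (10xxxxxx ✓), payload 011000.
Byte 3: 0x92 = 10010010 (10xxxxxx ✓), payload 010010.
Concatenate: 0010011000010010 = 0x2612 (16 bits → U+2612).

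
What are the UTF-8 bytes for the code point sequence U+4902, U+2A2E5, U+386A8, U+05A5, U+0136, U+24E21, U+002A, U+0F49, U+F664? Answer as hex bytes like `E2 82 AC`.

U+4902: 3-byte form → E4 A4 82.
U+2A2E5: 4-byte form → F0 AA 8B A5.
U+386A8: 4-byte form → F0 B8 9A A8.
U+05A5: 2-byte form → D6 A5.
U+0136: 2-byte form → C4 B6.
U+24E21: 4-byte form → F0 A4 B8 A1.
U+002A: 1-byte form → 2A.
U+0F49: 3-byte form → E0 BD 89.
U+F664: 3-byte form → EF 99 A4.
Concatenated (26 bytes): E4 A4 82 F0 AA 8B A5 F0 B8 9A A8 D6 A5 C4 B6 F0 A4 B8 A1 2A E0 BD 89 EF 99 A4.

E4 A4 82 F0 AA 8B A5 F0 B8 9A A8 D6 A5 C4 B6 F0 A4 B8 A1 2A E0 BD 89 EF 99 A4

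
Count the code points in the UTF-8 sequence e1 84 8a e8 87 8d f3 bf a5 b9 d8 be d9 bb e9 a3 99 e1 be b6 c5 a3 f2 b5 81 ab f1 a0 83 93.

Byte at offset 0: 0xE1 = 11100001 → 3-byte char (#1). Advance 3.
Byte at offset 3: 0xE8 = 11101000 → 3-byte char (#2). Advance 3.
Byte at offset 6: 0xF3 = 11110011 → 4-byte char (#3). Advance 4.
Byte at offset 10: 0xD8 = 11011000 → 2-byte char (#4). Advance 2.
Byte at offset 12: 0xD9 = 11011001 → 2-byte char (#5). Advance 2.
Byte at offset 14: 0xE9 = 11101001 → 3-byte char (#6). Advance 3.
Byte at offset 17: 0xE1 = 11100001 → 3-byte char (#7). Advance 3.
Byte at offset 20: 0xC5 = 11000101 → 2-byte char (#8). Advance 2.
Byte at offset 22: 0xF2 = 11110010 → 4-byte char (#9). Advance 4.
Byte at offset 26: 0xF1 = 11110001 → 4-byte char (#10). Advance 4.
Reached end at offset 30 after 10 code points.

10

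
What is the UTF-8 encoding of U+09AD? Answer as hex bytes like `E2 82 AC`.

U+09AD = 0x9AD = 2477 decimal. In range U+0800–U+FFFF → 3-byte form: 1110xxxx 10xxxxxx 10xxxxxx.
Binary (16 bits): 0000100110101101.
Split 4+6+6: 0000 | 100110 | 101101.
Byte 1: 11100000 = 0xE0.
Byte 2: 10100110 = 0xA6.
Byte 3: 10101101 = 0xAD.

E0 A6 AD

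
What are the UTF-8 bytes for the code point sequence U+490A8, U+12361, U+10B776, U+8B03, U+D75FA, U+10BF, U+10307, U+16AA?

U+490A8: 4-byte form → F1 89 82 A8.
U+12361: 4-byte form → F0 92 8D A1.
U+10B776: 4-byte form → F4 8B 9D B6.
U+8B03: 3-byte form → E8 AC 83.
U+D75FA: 4-byte form → F3 97 97 BA.
U+10BF: 3-byte form → E1 82 BF.
U+10307: 4-byte form → F0 90 8C 87.
U+16AA: 3-byte form → E1 9A AA.
Concatenated (29 bytes): F1 89 82 A8 F0 92 8D A1 F4 8B 9D B6 E8 AC 83 F3 97 97 BA E1 82 BF F0 90 8C 87 E1 9A AA.

F1 89 82 A8 F0 92 8D A1 F4 8B 9D B6 E8 AC 83 F3 97 97 BA E1 82 BF F0 90 8C 87 E1 9A AA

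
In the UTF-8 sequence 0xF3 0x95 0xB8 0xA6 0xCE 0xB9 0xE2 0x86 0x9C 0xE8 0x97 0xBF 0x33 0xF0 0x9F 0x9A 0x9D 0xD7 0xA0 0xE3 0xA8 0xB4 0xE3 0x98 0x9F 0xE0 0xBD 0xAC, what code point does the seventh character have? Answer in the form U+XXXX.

U+05E0

Offset 0: leading byte 0xF3 = 11110011 → 4-byte char #1 = F3 95 B8 A6.
Offset 4: leading byte 0xCE = 11001110 → 2-byte char #2 = CE B9.
Offset 6: leading byte 0xE2 = 11100010 → 3-byte char #3 = E2 86 9C.
Offset 9: leading byte 0xE8 = 11101000 → 3-byte char #4 = E8 97 BF.
Offset 12: leading byte 0x33 = 00110011 → 1-byte char #5 = 33.
Offset 13: leading byte 0xF0 = 11110000 → 4-byte char #6 = F0 9F 9A 9D.
Offset 17: leading byte 0xD7 = 11010111 → 2-byte char #7 = D7 A0.
Leading byte 0xD7 = 11010111 matches 110xxxxx → 2-byte sequence.
Byte 1: 0xD7 = 11010111, payload 10111 (5 bits).
Byte 2: 0xA0 = 10100000 (10xxxxxx ✓), payload 100000.
Concatenate: 10111100000 = 0x5E0 (11 bits → U+05E0).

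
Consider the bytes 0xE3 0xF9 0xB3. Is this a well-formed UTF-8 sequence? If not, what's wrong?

Leading byte 0xE3 = 11100011 → 3-byte form.
Byte 2 is 0xF9 = 11111001, which is not 10xxxxxx — expected a continuation byte.

invalid (non-continuation byte where continuation expected)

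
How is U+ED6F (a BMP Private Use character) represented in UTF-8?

EE B5 AF

U+ED6F = 0xED6F = 60783 decimal. In range U+0800–U+FFFF → 3-byte form: 1110xxxx 10xxxxxx 10xxxxxx.
Binary (16 bits): 1110110101101111.
Split 4+6+6: 1110 | 110101 | 101111.
Byte 1: 11101110 = 0xEE.
Byte 2: 10110101 = 0xB5.
Byte 3: 10101111 = 0xAF.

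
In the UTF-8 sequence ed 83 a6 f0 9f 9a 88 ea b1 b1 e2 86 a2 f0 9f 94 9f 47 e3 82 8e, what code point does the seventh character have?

U+308E

Offset 0: leading byte 0xED = 11101101 → 3-byte char #1 = ED 83 A6.
Offset 3: leading byte 0xF0 = 11110000 → 4-byte char #2 = F0 9F 9A 88.
Offset 7: leading byte 0xEA = 11101010 → 3-byte char #3 = EA B1 B1.
Offset 10: leading byte 0xE2 = 11100010 → 3-byte char #4 = E2 86 A2.
Offset 13: leading byte 0xF0 = 11110000 → 4-byte char #5 = F0 9F 94 9F.
Offset 17: leading byte 0x47 = 01000111 → 1-byte char #6 = 47.
Offset 18: leading byte 0xE3 = 11100011 → 3-byte char #7 = E3 82 8E.
Leading byte 0xE3 = 11100011 matches 1110xxxx → 3-byte sequence.
Byte 1: 0xE3 = 11100011, payload 0011 (4 bits).
Byte 2: 0x82 = 10000010 (10xxxxxx ✓), payload 000010.
Byte 3: 0x8E = 10001110 (10xxxxxx ✓), payload 001110.
Concatenate: 0011000010001110 = 0x308E (16 bits → U+308E).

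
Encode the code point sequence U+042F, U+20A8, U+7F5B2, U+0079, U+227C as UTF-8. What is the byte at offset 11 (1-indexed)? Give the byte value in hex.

1-indexed offset 11 is 0-indexed offset 10.
U+042F → 2-byte form D0 AF at offsets 0–1.
U+20A8 → 3-byte form E2 82 A8 at offsets 2–4.
U+7F5B2 → 4-byte form F1 BF 96 B2 at offsets 5–8.
U+0079 → 1-byte form 79 at offsets 9–9.
U+227C → 3-byte form E2 89 BC at offsets 10–12.
Offset 10 falls in char 5's range; it's byte 1 of E2 89 BC = 0xE2.

0xE2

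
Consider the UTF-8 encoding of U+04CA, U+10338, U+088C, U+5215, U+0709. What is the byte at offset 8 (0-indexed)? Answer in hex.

U+04CA → 2-byte form D3 8A at offsets 0–1.
U+10338 → 4-byte form F0 90 8C B8 at offsets 2–5.
U+088C → 3-byte form E0 A2 8C at offsets 6–8.
Offset 8 falls in char 3's range; it's byte 3 of E0 A2 8C = 0x8C.

0x8C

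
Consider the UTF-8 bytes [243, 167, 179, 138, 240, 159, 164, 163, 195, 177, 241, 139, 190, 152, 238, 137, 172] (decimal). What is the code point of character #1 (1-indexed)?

Offset 0: leading byte 0xF3 = 11110011 → 4-byte char #1 = F3 A7 B3 8A.
Leading byte 0xF3 = 11110011 matches 11110xxx → 4-byte sequence.
Byte 1: 0xF3 = 11110011, payload 011 (3 bits).
Byte 2: 0xA7 = 10100111 (10xxxxxx ✓), payload 100111.
Byte 3: 0xB3 = 10110011 (10xxxxxx ✓), payload 110011.
Byte 4: 0x8A = 10001010 (10xxxxxx ✓), payload 001010.
Concatenate: 011100111110011001010 = 0xE7CCA (21 bits → U+E7CCA).

U+E7CCA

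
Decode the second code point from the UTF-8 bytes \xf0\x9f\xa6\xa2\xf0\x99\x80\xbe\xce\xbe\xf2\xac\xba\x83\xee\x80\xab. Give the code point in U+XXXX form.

U+1903E

Offset 0: leading byte 0xF0 = 11110000 → 4-byte char #1 = F0 9F A6 A2.
Offset 4: leading byte 0xF0 = 11110000 → 4-byte char #2 = F0 99 80 BE.
Leading byte 0xF0 = 11110000 matches 11110xxx → 4-byte sequence.
Byte 1: 0xF0 = 11110000, payload 000 (3 bits).
Byte 2: 0x99 = 10011001 (10xxxxxx ✓), payload 011001.
Byte 3: 0x80 = 10000000 (10xxxxxx ✓), payload 000000.
Byte 4: 0xBE = 10111110 (10xxxxxx ✓), payload 111110.
Concatenate: 000011001000000111110 = 0x1903E (21 bits → U+1903E).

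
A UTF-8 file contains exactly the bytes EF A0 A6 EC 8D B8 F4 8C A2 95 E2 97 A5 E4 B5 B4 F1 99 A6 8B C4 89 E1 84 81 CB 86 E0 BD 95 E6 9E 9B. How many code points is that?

11

Byte at offset 0: 0xEF = 11101111 → 3-byte char (#1). Advance 3.
Byte at offset 3: 0xEC = 11101100 → 3-byte char (#2). Advance 3.
Byte at offset 6: 0xF4 = 11110100 → 4-byte char (#3). Advance 4.
Byte at offset 10: 0xE2 = 11100010 → 3-byte char (#4). Advance 3.
Byte at offset 13: 0xE4 = 11100100 → 3-byte char (#5). Advance 3.
Byte at offset 16: 0xF1 = 11110001 → 4-byte char (#6). Advance 4.
Byte at offset 20: 0xC4 = 11000100 → 2-byte char (#7). Advance 2.
Byte at offset 22: 0xE1 = 11100001 → 3-byte char (#8). Advance 3.
Byte at offset 25: 0xCB = 11001011 → 2-byte char (#9). Advance 2.
Byte at offset 27: 0xE0 = 11100000 → 3-byte char (#10). Advance 3.
Byte at offset 30: 0xE6 = 11100110 → 3-byte char (#11). Advance 3.
Reached end at offset 33 after 11 code points.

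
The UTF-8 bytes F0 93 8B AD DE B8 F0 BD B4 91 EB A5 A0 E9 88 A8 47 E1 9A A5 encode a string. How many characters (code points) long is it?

7

Byte at offset 0: 0xF0 = 11110000 → 4-byte char (#1). Advance 4.
Byte at offset 4: 0xDE = 11011110 → 2-byte char (#2). Advance 2.
Byte at offset 6: 0xF0 = 11110000 → 4-byte char (#3). Advance 4.
Byte at offset 10: 0xEB = 11101011 → 3-byte char (#4). Advance 3.
Byte at offset 13: 0xE9 = 11101001 → 3-byte char (#5). Advance 3.
Byte at offset 16: 0x47 = 01000111 → 1-byte char (#6). Advance 1.
Byte at offset 17: 0xE1 = 11100001 → 3-byte char (#7). Advance 3.
Reached end at offset 20 after 7 code points.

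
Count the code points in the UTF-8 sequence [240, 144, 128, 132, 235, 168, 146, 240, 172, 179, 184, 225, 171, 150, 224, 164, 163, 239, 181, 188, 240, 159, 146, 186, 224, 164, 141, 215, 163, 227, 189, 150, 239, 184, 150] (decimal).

Byte at offset 0: 0xF0 = 11110000 → 4-byte char (#1). Advance 4.
Byte at offset 4: 0xEB = 11101011 → 3-byte char (#2). Advance 3.
Byte at offset 7: 0xF0 = 11110000 → 4-byte char (#3). Advance 4.
Byte at offset 11: 0xE1 = 11100001 → 3-byte char (#4). Advance 3.
Byte at offset 14: 0xE0 = 11100000 → 3-byte char (#5). Advance 3.
Byte at offset 17: 0xEF = 11101111 → 3-byte char (#6). Advance 3.
Byte at offset 20: 0xF0 = 11110000 → 4-byte char (#7). Advance 4.
Byte at offset 24: 0xE0 = 11100000 → 3-byte char (#8). Advance 3.
Byte at offset 27: 0xD7 = 11010111 → 2-byte char (#9). Advance 2.
Byte at offset 29: 0xE3 = 11100011 → 3-byte char (#10). Advance 3.
Byte at offset 32: 0xEF = 11101111 → 3-byte char (#11). Advance 3.
Reached end at offset 35 after 11 code points.

11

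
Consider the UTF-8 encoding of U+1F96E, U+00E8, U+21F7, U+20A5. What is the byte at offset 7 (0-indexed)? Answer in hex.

0x87

U+1F96E → 4-byte form F0 9F A5 AE at offsets 0–3.
U+00E8 → 2-byte form C3 A8 at offsets 4–5.
U+21F7 → 3-byte form E2 87 B7 at offsets 6–8.
Offset 7 falls in char 3's range; it's byte 2 of E2 87 B7 = 0x87.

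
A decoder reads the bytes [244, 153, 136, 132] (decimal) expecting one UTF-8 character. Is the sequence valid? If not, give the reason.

invalid (encodes a value above U+10FFFF)

Leading byte 0xF4 = 11110100 → 4-byte form.
Payload = 0x119204, which exceeds U+10FFFF, the maximum Unicode code point. (Leading bytes F5–FF, or F4 followed by ≥ 0x90, are invalid.)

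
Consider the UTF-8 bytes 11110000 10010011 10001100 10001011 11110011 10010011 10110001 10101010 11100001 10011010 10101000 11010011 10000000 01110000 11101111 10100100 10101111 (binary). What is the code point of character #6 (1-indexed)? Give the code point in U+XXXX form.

U+F92F

Offset 0: leading byte 0xF0 = 11110000 → 4-byte char #1 = F0 93 8C 8B.
Offset 4: leading byte 0xF3 = 11110011 → 4-byte char #2 = F3 93 B1 AA.
Offset 8: leading byte 0xE1 = 11100001 → 3-byte char #3 = E1 9A A8.
Offset 11: leading byte 0xD3 = 11010011 → 2-byte char #4 = D3 80.
Offset 13: leading byte 0x70 = 01110000 → 1-byte char #5 = 70.
Offset 14: leading byte 0xEF = 11101111 → 3-byte char #6 = EF A4 AF.
Leading byte 0xEF = 11101111 matches 1110xxxx → 3-byte sequence.
Byte 1: 0xEF = 11101111, payload 1111 (4 bits).
Byte 2: 0xA4 = 10100100 (10xxxxxx ✓), payload 100100.
Byte 3: 0xAF = 10101111 (10xxxxxx ✓), payload 101111.
Concatenate: 1111100100101111 = 0xF92F (16 bits → U+F92F).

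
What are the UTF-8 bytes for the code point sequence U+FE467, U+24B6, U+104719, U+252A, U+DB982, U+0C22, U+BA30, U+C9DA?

F3 BE 91 A7 E2 92 B6 F4 84 9C 99 E2 94 AA F3 9B A6 82 E0 B0 A2 EB A8 B0 EC A7 9A

U+FE467: 4-byte form → F3 BE 91 A7.
U+24B6: 3-byte form → E2 92 B6.
U+104719: 4-byte form → F4 84 9C 99.
U+252A: 3-byte form → E2 94 AA.
U+DB982: 4-byte form → F3 9B A6 82.
U+0C22: 3-byte form → E0 B0 A2.
U+BA30: 3-byte form → EB A8 B0.
U+C9DA: 3-byte form → EC A7 9A.
Concatenated (27 bytes): F3 BE 91 A7 E2 92 B6 F4 84 9C 99 E2 94 AA F3 9B A6 82 E0 B0 A2 EB A8 B0 EC A7 9A.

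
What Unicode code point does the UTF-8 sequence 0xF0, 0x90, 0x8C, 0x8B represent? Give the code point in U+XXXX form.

U+1030B

Leading byte 0xF0 = 11110000 matches 11110xxx → 4-byte sequence.
Byte 1: 0xF0 = 11110000, payload 000 (3 bits).
Byte 2: 0x90 = 10010000 (10xxxxxx ✓), payload 010000.
Byte 3: 0x8C = 10001100 (10xxxxxx ✓), payload 001100.
Byte 4: 0x8B = 10001011 (10xxxxxx ✓), payload 001011.
Concatenate: 000010000001100001011 = 0x1030B (21 bits → U+1030B).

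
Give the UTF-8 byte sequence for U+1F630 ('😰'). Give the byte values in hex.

U+1F630 = 0x1F630 = 128560 decimal. In range U+10000–U+10FFFF → 4-byte form: 11110xxx 10xxxxxx 10xxxxxx 10xxxxxx.
Binary (21 bits): 000011111011000110000.
Split 3+6+6+6: 000 | 011111 | 011000 | 110000.
Byte 1: 11110000 = 0xF0.
Byte 2: 10011111 = 0x9F.
Byte 3: 10011000 = 0x98.
Byte 4: 10110000 = 0xB0.

F0 9F 98 B0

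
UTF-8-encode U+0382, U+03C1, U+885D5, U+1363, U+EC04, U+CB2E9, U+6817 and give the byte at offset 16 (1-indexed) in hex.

1-indexed offset 16 is 0-indexed offset 15.
U+0382 → 2-byte form CE 82 at offsets 0–1.
U+03C1 → 2-byte form CF 81 at offsets 2–3.
U+885D5 → 4-byte form F2 88 97 95 at offsets 4–7.
U+1363 → 3-byte form E1 8D A3 at offsets 8–10.
U+EC04 → 3-byte form EE B0 84 at offsets 11–13.
U+CB2E9 → 4-byte form F3 8B 8B A9 at offsets 14–17.
Offset 15 falls in char 6's range; it's byte 2 of F3 8B 8B A9 = 0x8B.

0x8B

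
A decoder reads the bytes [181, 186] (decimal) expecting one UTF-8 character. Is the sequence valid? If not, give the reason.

Byte 0xB5 = 10110101 has the form 10xxxxxx — a continuation byte — but there is no preceding leading byte.

invalid (continuation byte with no leading byte)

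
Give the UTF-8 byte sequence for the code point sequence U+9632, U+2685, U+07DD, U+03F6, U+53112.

E9 98 B2 E2 9A 85 DF 9D CF B6 F1 93 84 92

U+9632: 3-byte form → E9 98 B2.
U+2685: 3-byte form → E2 9A 85.
U+07DD: 2-byte form → DF 9D.
U+03F6: 2-byte form → CF B6.
U+53112: 4-byte form → F1 93 84 92.
Concatenated (14 bytes): E9 98 B2 E2 9A 85 DF 9D CF B6 F1 93 84 92.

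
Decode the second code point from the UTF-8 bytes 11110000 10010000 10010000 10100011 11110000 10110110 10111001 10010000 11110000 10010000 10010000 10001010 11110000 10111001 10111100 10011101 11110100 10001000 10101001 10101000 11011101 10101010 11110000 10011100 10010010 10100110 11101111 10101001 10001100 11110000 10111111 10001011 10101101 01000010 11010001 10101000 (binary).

Offset 0: leading byte 0xF0 = 11110000 → 4-byte char #1 = F0 90 90 A3.
Offset 4: leading byte 0xF0 = 11110000 → 4-byte char #2 = F0 B6 B9 90.
Leading byte 0xF0 = 11110000 matches 11110xxx → 4-byte sequence.
Byte 1: 0xF0 = 11110000, payload 000 (3 bits).
Byte 2: 0xB6 = 10110110 (10xxxxxx ✓), payload 110110.
Byte 3: 0xB9 = 10111001 (10xxxxxx ✓), payload 111001.
Byte 4: 0x90 = 10010000 (10xxxxxx ✓), payload 010000.
Concatenate: 000110110111001010000 = 0x36E50 (21 bits → U+36E50).

U+36E50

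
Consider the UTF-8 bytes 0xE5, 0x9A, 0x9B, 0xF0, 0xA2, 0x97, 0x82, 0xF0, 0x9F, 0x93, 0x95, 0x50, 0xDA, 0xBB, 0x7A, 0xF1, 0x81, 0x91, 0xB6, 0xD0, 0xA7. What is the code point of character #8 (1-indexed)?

Offset 0: leading byte 0xE5 = 11100101 → 3-byte char #1 = E5 9A 9B.
Offset 3: leading byte 0xF0 = 11110000 → 4-byte char #2 = F0 A2 97 82.
Offset 7: leading byte 0xF0 = 11110000 → 4-byte char #3 = F0 9F 93 95.
Offset 11: leading byte 0x50 = 01010000 → 1-byte char #4 = 50.
Offset 12: leading byte 0xDA = 11011010 → 2-byte char #5 = DA BB.
Offset 14: leading byte 0x7A = 01111010 → 1-byte char #6 = 7A.
Offset 15: leading byte 0xF1 = 11110001 → 4-byte char #7 = F1 81 91 B6.
Offset 19: leading byte 0xD0 = 11010000 → 2-byte char #8 = D0 A7.
Leading byte 0xD0 = 11010000 matches 110xxxxx → 2-byte sequence.
Byte 1: 0xD0 = 11010000, payload 10000 (5 bits).
Byte 2: 0xA7 = 10100111 (10xxxxxx ✓), payload 100111.
Concatenate: 10000100111 = 0x427 (11 bits → U+0427).

U+0427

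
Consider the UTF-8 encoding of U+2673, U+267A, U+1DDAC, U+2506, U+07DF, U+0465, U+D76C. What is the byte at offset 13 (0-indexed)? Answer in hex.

U+2673 → 3-byte form E2 99 B3 at offsets 0–2.
U+267A → 3-byte form E2 99 BA at offsets 3–5.
U+1DDAC → 4-byte form F0 9D B6 AC at offsets 6–9.
U+2506 → 3-byte form E2 94 86 at offsets 10–12.
U+07DF → 2-byte form DF 9F at offsets 13–14.
Offset 13 falls in char 5's range; it's byte 1 of DF 9F = 0xDF.

0xDF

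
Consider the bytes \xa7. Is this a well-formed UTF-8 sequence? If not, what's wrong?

Byte 0xA7 = 10100111 has the form 10xxxxxx — a continuation byte — but there is no preceding leading byte.

invalid (continuation byte with no leading byte)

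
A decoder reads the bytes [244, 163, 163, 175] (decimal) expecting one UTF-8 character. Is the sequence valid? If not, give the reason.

invalid (encodes a value above U+10FFFF)

Leading byte 0xF4 = 11110100 → 4-byte form.
Payload = 0x1238EF, which exceeds U+10FFFF, the maximum Unicode code point. (Leading bytes F5–FF, or F4 followed by ≥ 0x90, are invalid.)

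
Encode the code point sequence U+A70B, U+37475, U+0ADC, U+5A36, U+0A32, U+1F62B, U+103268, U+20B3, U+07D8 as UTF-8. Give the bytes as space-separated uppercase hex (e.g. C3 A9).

U+A70B: 3-byte form → EA 9C 8B.
U+37475: 4-byte form → F0 B7 91 B5.
U+0ADC: 3-byte form → E0 AB 9C.
U+5A36: 3-byte form → E5 A8 B6.
U+0A32: 3-byte form → E0 A8 B2.
U+1F62B: 4-byte form → F0 9F 98 AB.
U+103268: 4-byte form → F4 83 89 A8.
U+20B3: 3-byte form → E2 82 B3.
U+07D8: 2-byte form → DF 98.
Concatenated (29 bytes): EA 9C 8B F0 B7 91 B5 E0 AB 9C E5 A8 B6 E0 A8 B2 F0 9F 98 AB F4 83 89 A8 E2 82 B3 DF 98.

EA 9C 8B F0 B7 91 B5 E0 AB 9C E5 A8 B6 E0 A8 B2 F0 9F 98 AB F4 83 89 A8 E2 82 B3 DF 98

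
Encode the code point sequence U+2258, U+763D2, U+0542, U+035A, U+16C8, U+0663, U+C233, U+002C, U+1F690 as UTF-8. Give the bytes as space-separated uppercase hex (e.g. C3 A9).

U+2258: 3-byte form → E2 89 98.
U+763D2: 4-byte form → F1 B6 8F 92.
U+0542: 2-byte form → D5 82.
U+035A: 2-byte form → CD 9A.
U+16C8: 3-byte form → E1 9B 88.
U+0663: 2-byte form → D9 A3.
U+C233: 3-byte form → EC 88 B3.
U+002C: 1-byte form → 2C.
U+1F690: 4-byte form → F0 9F 9A 90.
Concatenated (24 bytes): E2 89 98 F1 B6 8F 92 D5 82 CD 9A E1 9B 88 D9 A3 EC 88 B3 2C F0 9F 9A 90.

E2 89 98 F1 B6 8F 92 D5 82 CD 9A E1 9B 88 D9 A3 EC 88 B3 2C F0 9F 9A 90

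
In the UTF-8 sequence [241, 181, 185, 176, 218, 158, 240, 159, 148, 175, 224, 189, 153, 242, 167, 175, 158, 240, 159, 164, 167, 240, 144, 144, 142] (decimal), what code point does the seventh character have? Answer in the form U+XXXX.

Offset 0: leading byte 0xF1 = 11110001 → 4-byte char #1 = F1 B5 B9 B0.
Offset 4: leading byte 0xDA = 11011010 → 2-byte char #2 = DA 9E.
Offset 6: leading byte 0xF0 = 11110000 → 4-byte char #3 = F0 9F 94 AF.
Offset 10: leading byte 0xE0 = 11100000 → 3-byte char #4 = E0 BD 99.
Offset 13: leading byte 0xF2 = 11110010 → 4-byte char #5 = F2 A7 AF 9E.
Offset 17: leading byte 0xF0 = 11110000 → 4-byte char #6 = F0 9F A4 A7.
Offset 21: leading byte 0xF0 = 11110000 → 4-byte char #7 = F0 90 90 8E.
Leading byte 0xF0 = 11110000 matches 11110xxx → 4-byte sequence.
Byte 1: 0xF0 = 11110000, payload 000 (3 bits).
Byte 2: 0x90 = 10010000 (10xxxxxx ✓), payload 010000.
Byte 3: 0x90 = 10010000 (10xxxxxx ✓), payload 010000.
Byte 4: 0x8E = 10001110 (10xxxxxx ✓), payload 001110.
Concatenate: 000010000010000001110 = 0x1040E (21 bits → U+1040E).

U+1040E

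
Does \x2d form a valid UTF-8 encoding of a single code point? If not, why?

valid

Leading byte 0x2D = 00101101 → 1-byte form.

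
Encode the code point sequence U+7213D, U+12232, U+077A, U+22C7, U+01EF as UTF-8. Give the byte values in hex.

F1 B2 84 BD F0 92 88 B2 DD BA E2 8B 87 C7 AF

U+7213D: 4-byte form → F1 B2 84 BD.
U+12232: 4-byte form → F0 92 88 B2.
U+077A: 2-byte form → DD BA.
U+22C7: 3-byte form → E2 8B 87.
U+01EF: 2-byte form → C7 AF.
Concatenated (15 bytes): F1 B2 84 BD F0 92 88 B2 DD BA E2 8B 87 C7 AF.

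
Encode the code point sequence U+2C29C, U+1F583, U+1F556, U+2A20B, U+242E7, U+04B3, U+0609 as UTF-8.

F0 AC 8A 9C F0 9F 96 83 F0 9F 95 96 F0 AA 88 8B F0 A4 8B A7 D2 B3 D8 89

U+2C29C: 4-byte form → F0 AC 8A 9C.
U+1F583: 4-byte form → F0 9F 96 83.
U+1F556: 4-byte form → F0 9F 95 96.
U+2A20B: 4-byte form → F0 AA 88 8B.
U+242E7: 4-byte form → F0 A4 8B A7.
U+04B3: 2-byte form → D2 B3.
U+0609: 2-byte form → D8 89.
Concatenated (24 bytes): F0 AC 8A 9C F0 9F 96 83 F0 9F 95 96 F0 AA 88 8B F0 A4 8B A7 D2 B3 D8 89.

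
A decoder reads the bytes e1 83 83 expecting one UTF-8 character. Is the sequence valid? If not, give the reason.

Leading byte 0xE1 = 11100001 → 3-byte form.
Continuation bytes 0x83=10000011, 0x83=10000011 all match 10xxxxxx.
Decoded value 0x10C3 is ≥ 0x800 (shortest form) and not a surrogate.

valid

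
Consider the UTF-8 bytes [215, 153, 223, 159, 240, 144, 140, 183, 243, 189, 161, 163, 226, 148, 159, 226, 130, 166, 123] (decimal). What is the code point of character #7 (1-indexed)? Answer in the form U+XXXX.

Offset 0: leading byte 0xD7 = 11010111 → 2-byte char #1 = D7 99.
Offset 2: leading byte 0xDF = 11011111 → 2-byte char #2 = DF 9F.
Offset 4: leading byte 0xF0 = 11110000 → 4-byte char #3 = F0 90 8C B7.
Offset 8: leading byte 0xF3 = 11110011 → 4-byte char #4 = F3 BD A1 A3.
Offset 12: leading byte 0xE2 = 11100010 → 3-byte char #5 = E2 94 9F.
Offset 15: leading byte 0xE2 = 11100010 → 3-byte char #6 = E2 82 A6.
Offset 18: leading byte 0x7B = 01111011 → 1-byte char #7 = 7B.
Leading byte 0x7B = 01111011 matches 0xxxxxxx → 1-byte sequence.
Byte 1: 0x7B = 01111011, payload 1111011 (7 bits).
Concatenate: 1111011 = 0x7B (7 bits → U+007B).

U+007B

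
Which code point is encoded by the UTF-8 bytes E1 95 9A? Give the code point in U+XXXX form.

Leading byte 0xE1 = 11100001 matches 1110xxxx → 3-byte sequence.
Byte 1: 0xE1 = 11100001, payload 0001 (4 bits).
Byte 2: 0x95 = 10010101 (10xxxxxx ✓), payload 010101.
Byte 3: 0x9A = 10011010 (10xxxxxx ✓), payload 011010.
Concatenate: 0001010101011010 = 0x155A (16 bits → U+155A).

U+155A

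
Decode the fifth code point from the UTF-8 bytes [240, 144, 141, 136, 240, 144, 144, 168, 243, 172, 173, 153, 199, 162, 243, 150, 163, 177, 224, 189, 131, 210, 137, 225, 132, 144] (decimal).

U+D68F1

Offset 0: leading byte 0xF0 = 11110000 → 4-byte char #1 = F0 90 8D 88.
Offset 4: leading byte 0xF0 = 11110000 → 4-byte char #2 = F0 90 90 A8.
Offset 8: leading byte 0xF3 = 11110011 → 4-byte char #3 = F3 AC AD 99.
Offset 12: leading byte 0xC7 = 11000111 → 2-byte char #4 = C7 A2.
Offset 14: leading byte 0xF3 = 11110011 → 4-byte char #5 = F3 96 A3 B1.
Leading byte 0xF3 = 11110011 matches 11110xxx → 4-byte sequence.
Byte 1: 0xF3 = 11110011, payload 011 (3 bits).
Byte 2: 0x96 = 10010110 (10xxxxxx ✓), payload 010110.
Byte 3: 0xA3 = 10100011 (10xxxxxx ✓), payload 100011.
Byte 4: 0xB1 = 10110001 (10xxxxxx ✓), payload 110001.
Concatenate: 011010110100011110001 = 0xD68F1 (21 bits → U+D68F1).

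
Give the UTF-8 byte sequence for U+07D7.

DF 97

U+07D7 = 0x7D7 = 2007 decimal. In range U+0080–U+07FF → 2-byte form: 110xxxxx 10xxxxxx.
Binary (11 bits): 11111010111.
Split 5+6: 11111 | 010111.
Byte 1: 11011111 = 0xDF.
Byte 2: 10010111 = 0x97.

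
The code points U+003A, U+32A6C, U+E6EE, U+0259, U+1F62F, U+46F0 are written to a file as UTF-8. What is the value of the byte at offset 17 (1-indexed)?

0xB0

1-indexed offset 17 is 0-indexed offset 16.
U+003A → 1-byte form 3A at offsets 0–0.
U+32A6C → 4-byte form F0 B2 A9 AC at offsets 1–4.
U+E6EE → 3-byte form EE 9B AE at offsets 5–7.
U+0259 → 2-byte form C9 99 at offsets 8–9.
U+1F62F → 4-byte form F0 9F 98 AF at offsets 10–13.
U+46F0 → 3-byte form E4 9B B0 at offsets 14–16.
Offset 16 falls in char 6's range; it's byte 3 of E4 9B B0 = 0xB0.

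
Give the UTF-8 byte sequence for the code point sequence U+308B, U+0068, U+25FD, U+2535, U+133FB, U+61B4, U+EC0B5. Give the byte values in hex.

E3 82 8B 68 E2 97 BD E2 94 B5 F0 93 8F BB E6 86 B4 F3 AC 82 B5

U+308B: 3-byte form → E3 82 8B.
U+0068: 1-byte form → 68.
U+25FD: 3-byte form → E2 97 BD.
U+2535: 3-byte form → E2 94 B5.
U+133FB: 4-byte form → F0 93 8F BB.
U+61B4: 3-byte form → E6 86 B4.
U+EC0B5: 4-byte form → F3 AC 82 B5.
Concatenated (21 bytes): E3 82 8B 68 E2 97 BD E2 94 B5 F0 93 8F BB E6 86 B4 F3 AC 82 B5.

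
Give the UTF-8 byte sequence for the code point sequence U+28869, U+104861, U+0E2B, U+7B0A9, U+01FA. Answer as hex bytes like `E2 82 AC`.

F0 A8 A1 A9 F4 84 A1 A1 E0 B8 AB F1 BB 82 A9 C7 BA

U+28869: 4-byte form → F0 A8 A1 A9.
U+104861: 4-byte form → F4 84 A1 A1.
U+0E2B: 3-byte form → E0 B8 AB.
U+7B0A9: 4-byte form → F1 BB 82 A9.
U+01FA: 2-byte form → C7 BA.
Concatenated (17 bytes): F0 A8 A1 A9 F4 84 A1 A1 E0 B8 AB F1 BB 82 A9 C7 BA.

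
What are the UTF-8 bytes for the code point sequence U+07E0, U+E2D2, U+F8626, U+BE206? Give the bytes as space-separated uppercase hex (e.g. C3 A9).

U+07E0: 2-byte form → DF A0.
U+E2D2: 3-byte form → EE 8B 92.
U+F8626: 4-byte form → F3 B8 98 A6.
U+BE206: 4-byte form → F2 BE 88 86.
Concatenated (13 bytes): DF A0 EE 8B 92 F3 B8 98 A6 F2 BE 88 86.

DF A0 EE 8B 92 F3 B8 98 A6 F2 BE 88 86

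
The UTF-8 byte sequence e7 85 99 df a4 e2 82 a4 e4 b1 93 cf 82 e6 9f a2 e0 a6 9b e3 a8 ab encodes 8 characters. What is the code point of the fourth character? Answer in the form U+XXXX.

U+4C53

Offset 0: leading byte 0xE7 = 11100111 → 3-byte char #1 = E7 85 99.
Offset 3: leading byte 0xDF = 11011111 → 2-byte char #2 = DF A4.
Offset 5: leading byte 0xE2 = 11100010 → 3-byte char #3 = E2 82 A4.
Offset 8: leading byte 0xE4 = 11100100 → 3-byte char #4 = E4 B1 93.
Leading byte 0xE4 = 11100100 matches 1110xxxx → 3-byte sequence.
Byte 1: 0xE4 = 11100100, payload 0100 (4 bits).
Byte 2: 0xB1 = 10110001 (10xxxxxx ✓), payload 110001.
Byte 3: 0x93 = 10010011 (10xxxxxx ✓), payload 010011.
Concatenate: 0100110001010011 = 0x4C53 (16 bits → U+4C53).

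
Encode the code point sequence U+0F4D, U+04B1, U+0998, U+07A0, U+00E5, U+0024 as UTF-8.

E0 BD 8D D2 B1 E0 A6 98 DE A0 C3 A5 24

U+0F4D: 3-byte form → E0 BD 8D.
U+04B1: 2-byte form → D2 B1.
U+0998: 3-byte form → E0 A6 98.
U+07A0: 2-byte form → DE A0.
U+00E5: 2-byte form → C3 A5.
U+0024: 1-byte form → 24.
Concatenated (13 bytes): E0 BD 8D D2 B1 E0 A6 98 DE A0 C3 A5 24.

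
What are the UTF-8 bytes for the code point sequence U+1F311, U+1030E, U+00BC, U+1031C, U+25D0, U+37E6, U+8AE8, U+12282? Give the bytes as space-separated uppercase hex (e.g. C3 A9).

F0 9F 8C 91 F0 90 8C 8E C2 BC F0 90 8C 9C E2 97 90 E3 9F A6 E8 AB A8 F0 92 8A 82

U+1F311: 4-byte form → F0 9F 8C 91.
U+1030E: 4-byte form → F0 90 8C 8E.
U+00BC: 2-byte form → C2 BC.
U+1031C: 4-byte form → F0 90 8C 9C.
U+25D0: 3-byte form → E2 97 90.
U+37E6: 3-byte form → E3 9F A6.
U+8AE8: 3-byte form → E8 AB A8.
U+12282: 4-byte form → F0 92 8A 82.
Concatenated (27 bytes): F0 9F 8C 91 F0 90 8C 8E C2 BC F0 90 8C 9C E2 97 90 E3 9F A6 E8 AB A8 F0 92 8A 82.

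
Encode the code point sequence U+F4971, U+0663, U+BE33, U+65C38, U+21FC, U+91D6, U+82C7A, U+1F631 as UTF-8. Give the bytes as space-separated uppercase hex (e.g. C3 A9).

F3 B4 A5 B1 D9 A3 EB B8 B3 F1 A5 B0 B8 E2 87 BC E9 87 96 F2 82 B1 BA F0 9F 98 B1

U+F4971: 4-byte form → F3 B4 A5 B1.
U+0663: 2-byte form → D9 A3.
U+BE33: 3-byte form → EB B8 B3.
U+65C38: 4-byte form → F1 A5 B0 B8.
U+21FC: 3-byte form → E2 87 BC.
U+91D6: 3-byte form → E9 87 96.
U+82C7A: 4-byte form → F2 82 B1 BA.
U+1F631: 4-byte form → F0 9F 98 B1.
Concatenated (27 bytes): F3 B4 A5 B1 D9 A3 EB B8 B3 F1 A5 B0 B8 E2 87 BC E9 87 96 F2 82 B1 BA F0 9F 98 B1.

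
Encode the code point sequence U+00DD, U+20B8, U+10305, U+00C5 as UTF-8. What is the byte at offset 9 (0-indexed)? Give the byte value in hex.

0xC3

U+00DD → 2-byte form C3 9D at offsets 0–1.
U+20B8 → 3-byte form E2 82 B8 at offsets 2–4.
U+10305 → 4-byte form F0 90 8C 85 at offsets 5–8.
U+00C5 → 2-byte form C3 85 at offsets 9–10.
Offset 9 falls in char 4's range; it's byte 1 of C3 85 = 0xC3.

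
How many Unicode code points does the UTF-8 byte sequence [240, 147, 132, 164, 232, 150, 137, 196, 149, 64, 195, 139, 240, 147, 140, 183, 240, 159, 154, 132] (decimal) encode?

7

Byte at offset 0: 0xF0 = 11110000 → 4-byte char (#1). Advance 4.
Byte at offset 4: 0xE8 = 11101000 → 3-byte char (#2). Advance 3.
Byte at offset 7: 0xC4 = 11000100 → 2-byte char (#3). Advance 2.
Byte at offset 9: 0x40 = 01000000 → 1-byte char (#4). Advance 1.
Byte at offset 10: 0xC3 = 11000011 → 2-byte char (#5). Advance 2.
Byte at offset 12: 0xF0 = 11110000 → 4-byte char (#6). Advance 4.
Byte at offset 16: 0xF0 = 11110000 → 4-byte char (#7). Advance 4.
Reached end at offset 20 after 7 code points.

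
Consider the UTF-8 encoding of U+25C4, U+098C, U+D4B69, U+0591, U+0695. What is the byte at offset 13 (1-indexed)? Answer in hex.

0xDA

1-indexed offset 13 is 0-indexed offset 12.
U+25C4 → 3-byte form E2 97 84 at offsets 0–2.
U+098C → 3-byte form E0 A6 8C at offsets 3–5.
U+D4B69 → 4-byte form F3 94 AD A9 at offsets 6–9.
U+0591 → 2-byte form D6 91 at offsets 10–11.
U+0695 → 2-byte form DA 95 at offsets 12–13.
Offset 12 falls in char 5's range; it's byte 1 of DA 95 = 0xDA.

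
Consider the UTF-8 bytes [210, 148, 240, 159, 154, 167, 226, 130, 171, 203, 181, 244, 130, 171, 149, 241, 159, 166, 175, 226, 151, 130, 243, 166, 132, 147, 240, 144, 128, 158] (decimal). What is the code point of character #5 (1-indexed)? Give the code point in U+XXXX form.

U+102AD5

Offset 0: leading byte 0xD2 = 11010010 → 2-byte char #1 = D2 94.
Offset 2: leading byte 0xF0 = 11110000 → 4-byte char #2 = F0 9F 9A A7.
Offset 6: leading byte 0xE2 = 11100010 → 3-byte char #3 = E2 82 AB.
Offset 9: leading byte 0xCB = 11001011 → 2-byte char #4 = CB B5.
Offset 11: leading byte 0xF4 = 11110100 → 4-byte char #5 = F4 82 AB 95.
Leading byte 0xF4 = 11110100 matches 11110xxx → 4-byte sequence.
Byte 1: 0xF4 = 11110100, payload 100 (3 bits).
Byte 2: 0x82 = 10000010 (10xxxxxx ✓), payload 000010.
Byte 3: 0xAB = 10101011 (10xxxxxx ✓), payload 101011.
Byte 4: 0x95 = 10010101 (10xxxxxx ✓), payload 010101.
Concatenate: 100000010101011010101 = 0x102AD5 (21 bits → U+102AD5).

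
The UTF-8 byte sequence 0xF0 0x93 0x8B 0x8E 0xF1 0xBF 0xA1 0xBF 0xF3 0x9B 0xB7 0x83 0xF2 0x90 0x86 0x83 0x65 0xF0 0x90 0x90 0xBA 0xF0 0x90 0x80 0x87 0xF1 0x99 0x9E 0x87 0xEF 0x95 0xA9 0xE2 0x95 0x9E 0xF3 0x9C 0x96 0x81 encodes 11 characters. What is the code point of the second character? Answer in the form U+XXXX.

U+7F87F

Offset 0: leading byte 0xF0 = 11110000 → 4-byte char #1 = F0 93 8B 8E.
Offset 4: leading byte 0xF1 = 11110001 → 4-byte char #2 = F1 BF A1 BF.
Leading byte 0xF1 = 11110001 matches 11110xxx → 4-byte sequence.
Byte 1: 0xF1 = 11110001, payload 001 (3 bits).
Byte 2: 0xBF = 10111111 (10xxxxxx ✓), payload 111111.
Byte 3: 0xA1 = 10100001 (10xxxxxx ✓), payload 100001.
Byte 4: 0xBF = 10111111 (10xxxxxx ✓), payload 111111.
Concatenate: 001111111100001111111 = 0x7F87F (21 bits → U+7F87F).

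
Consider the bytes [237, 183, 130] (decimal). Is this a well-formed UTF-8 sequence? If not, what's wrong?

invalid (encodes a surrogate (U+D800–U+DFFF))

Structurally a 3-byte sequence; payload = 0xDDC2.
But 0xDDC2 is in U+D800–U+DFFF, the surrogate range. Surrogates are not Unicode scalar values and are forbidden in UTF-8.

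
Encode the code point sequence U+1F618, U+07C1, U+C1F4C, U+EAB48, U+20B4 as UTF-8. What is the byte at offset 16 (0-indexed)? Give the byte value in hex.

0xB4

U+1F618 → 4-byte form F0 9F 98 98 at offsets 0–3.
U+07C1 → 2-byte form DF 81 at offsets 4–5.
U+C1F4C → 4-byte form F3 81 BD 8C at offsets 6–9.
U+EAB48 → 4-byte form F3 AA AD 88 at offsets 10–13.
U+20B4 → 3-byte form E2 82 B4 at offsets 14–16.
Offset 16 falls in char 5's range; it's byte 3 of E2 82 B4 = 0xB4.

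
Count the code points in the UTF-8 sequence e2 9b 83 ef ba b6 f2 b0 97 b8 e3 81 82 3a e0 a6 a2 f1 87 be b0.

Byte at offset 0: 0xE2 = 11100010 → 3-byte char (#1). Advance 3.
Byte at offset 3: 0xEF = 11101111 → 3-byte char (#2). Advance 3.
Byte at offset 6: 0xF2 = 11110010 → 4-byte char (#3). Advance 4.
Byte at offset 10: 0xE3 = 11100011 → 3-byte char (#4). Advance 3.
Byte at offset 13: 0x3A = 00111010 → 1-byte char (#5). Advance 1.
Byte at offset 14: 0xE0 = 11100000 → 3-byte char (#6). Advance 3.
Byte at offset 17: 0xF1 = 11110001 → 4-byte char (#7). Advance 4.
Reached end at offset 21 after 7 code points.

7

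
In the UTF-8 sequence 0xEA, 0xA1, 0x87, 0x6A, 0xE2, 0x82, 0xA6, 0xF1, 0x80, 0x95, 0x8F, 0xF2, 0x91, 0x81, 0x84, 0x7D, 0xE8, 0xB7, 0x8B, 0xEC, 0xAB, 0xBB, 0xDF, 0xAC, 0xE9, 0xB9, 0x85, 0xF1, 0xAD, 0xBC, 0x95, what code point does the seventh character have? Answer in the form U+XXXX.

Offset 0: leading byte 0xEA = 11101010 → 3-byte char #1 = EA A1 87.
Offset 3: leading byte 0x6A = 01101010 → 1-byte char #2 = 6A.
Offset 4: leading byte 0xE2 = 11100010 → 3-byte char #3 = E2 82 A6.
Offset 7: leading byte 0xF1 = 11110001 → 4-byte char #4 = F1 80 95 8F.
Offset 11: leading byte 0xF2 = 11110010 → 4-byte char #5 = F2 91 81 84.
Offset 15: leading byte 0x7D = 01111101 → 1-byte char #6 = 7D.
Offset 16: leading byte 0xE8 = 11101000 → 3-byte char #7 = E8 B7 8B.
Leading byte 0xE8 = 11101000 matches 1110xxxx → 3-byte sequence.
Byte 1: 0xE8 = 11101000, payload 1000 (4 bits).
Byte 2: 0xB7 = 10110111 (10xxxxxx ✓), payload 110111.
Byte 3: 0x8B = 10001011 (10xxxxxx ✓), payload 001011.
Concatenate: 1000110111001011 = 0x8DCB (16 bits → U+8DCB).

U+8DCB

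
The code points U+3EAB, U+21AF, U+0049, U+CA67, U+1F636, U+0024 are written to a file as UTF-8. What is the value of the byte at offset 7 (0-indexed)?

0xEC

U+3EAB → 3-byte form E3 BA AB at offsets 0–2.
U+21AF → 3-byte form E2 86 AF at offsets 3–5.
U+0049 → 1-byte form 49 at offsets 6–6.
U+CA67 → 3-byte form EC A9 A7 at offsets 7–9.
Offset 7 falls in char 4's range; it's byte 1 of EC A9 A7 = 0xEC.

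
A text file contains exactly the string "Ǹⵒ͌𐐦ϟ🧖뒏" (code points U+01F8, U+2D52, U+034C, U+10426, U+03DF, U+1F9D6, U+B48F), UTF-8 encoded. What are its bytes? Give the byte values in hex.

U+01F8: 2-byte form → C7 B8.
U+2D52: 3-byte form → E2 B5 92.
U+034C: 2-byte form → CD 8C.
U+10426: 4-byte form → F0 90 90 A6.
U+03DF: 2-byte form → CF 9F.
U+1F9D6: 4-byte form → F0 9F A7 96.
U+B48F: 3-byte form → EB 92 8F.
Concatenated (20 bytes): C7 B8 E2 B5 92 CD 8C F0 90 90 A6 CF 9F F0 9F A7 96 EB 92 8F.

C7 B8 E2 B5 92 CD 8C F0 90 90 A6 CF 9F F0 9F A7 96 EB 92 8F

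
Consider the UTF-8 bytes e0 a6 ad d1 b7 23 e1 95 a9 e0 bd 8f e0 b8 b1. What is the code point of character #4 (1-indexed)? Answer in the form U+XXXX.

Offset 0: leading byte 0xE0 = 11100000 → 3-byte char #1 = E0 A6 AD.
Offset 3: leading byte 0xD1 = 11010001 → 2-byte char #2 = D1 B7.
Offset 5: leading byte 0x23 = 00100011 → 1-byte char #3 = 23.
Offset 6: leading byte 0xE1 = 11100001 → 3-byte char #4 = E1 95 A9.
Leading byte 0xE1 = 11100001 matches 1110xxxx → 3-byte sequence.
Byte 1: 0xE1 = 11100001, payload 0001 (4 bits).
Byte 2: 0x95 = 10010101 (10xxxxxx ✓), payload 010101.
Byte 3: 0xA9 = 10101001 (10xxxxxx ✓), payload 101001.
Concatenate: 0001010101101001 = 0x1569 (16 bits → U+1569).

U+1569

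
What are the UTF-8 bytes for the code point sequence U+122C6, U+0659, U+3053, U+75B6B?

F0 92 8B 86 D9 99 E3 81 93 F1 B5 AD AB

U+122C6: 4-byte form → F0 92 8B 86.
U+0659: 2-byte form → D9 99.
U+3053: 3-byte form → E3 81 93.
U+75B6B: 4-byte form → F1 B5 AD AB.
Concatenated (13 bytes): F0 92 8B 86 D9 99 E3 81 93 F1 B5 AD AB.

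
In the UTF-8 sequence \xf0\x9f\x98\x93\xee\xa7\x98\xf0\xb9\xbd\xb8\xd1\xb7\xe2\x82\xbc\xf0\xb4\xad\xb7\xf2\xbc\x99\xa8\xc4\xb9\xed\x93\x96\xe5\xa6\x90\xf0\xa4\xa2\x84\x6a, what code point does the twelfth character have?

U+006A

Offset 0: leading byte 0xF0 = 11110000 → 4-byte char #1 = F0 9F 98 93.
Offset 4: leading byte 0xEE = 11101110 → 3-byte char #2 = EE A7 98.
Offset 7: leading byte 0xF0 = 11110000 → 4-byte char #3 = F0 B9 BD B8.
Offset 11: leading byte 0xD1 = 11010001 → 2-byte char #4 = D1 B7.
Offset 13: leading byte 0xE2 = 11100010 → 3-byte char #5 = E2 82 BC.
Offset 16: leading byte 0xF0 = 11110000 → 4-byte char #6 = F0 B4 AD B7.
Offset 20: leading byte 0xF2 = 11110010 → 4-byte char #7 = F2 BC 99 A8.
Offset 24: leading byte 0xC4 = 11000100 → 2-byte char #8 = C4 B9.
Offset 26: leading byte 0xED = 11101101 → 3-byte char #9 = ED 93 96.
Offset 29: leading byte 0xE5 = 11100101 → 3-byte char #10 = E5 A6 90.
Offset 32: leading byte 0xF0 = 11110000 → 4-byte char #11 = F0 A4 A2 84.
Offset 36: leading byte 0x6A = 01101010 → 1-byte char #12 = 6A.
Leading byte 0x6A = 01101010 matches 0xxxxxxx → 1-byte sequence.
Byte 1: 0x6A = 01101010, payload 1101010 (7 bits).
Concatenate: 1101010 = 0x6A (7 bits → U+006A).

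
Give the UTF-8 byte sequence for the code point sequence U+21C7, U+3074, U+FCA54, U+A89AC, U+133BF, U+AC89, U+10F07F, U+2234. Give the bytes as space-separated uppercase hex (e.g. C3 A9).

E2 87 87 E3 81 B4 F3 BC A9 94 F2 A8 A6 AC F0 93 8E BF EA B2 89 F4 8F 81 BF E2 88 B4

U+21C7: 3-byte form → E2 87 87.
U+3074: 3-byte form → E3 81 B4.
U+FCA54: 4-byte form → F3 BC A9 94.
U+A89AC: 4-byte form → F2 A8 A6 AC.
U+133BF: 4-byte form → F0 93 8E BF.
U+AC89: 3-byte form → EA B2 89.
U+10F07F: 4-byte form → F4 8F 81 BF.
U+2234: 3-byte form → E2 88 B4.
Concatenated (28 bytes): E2 87 87 E3 81 B4 F3 BC A9 94 F2 A8 A6 AC F0 93 8E BF EA B2 89 F4 8F 81 BF E2 88 B4.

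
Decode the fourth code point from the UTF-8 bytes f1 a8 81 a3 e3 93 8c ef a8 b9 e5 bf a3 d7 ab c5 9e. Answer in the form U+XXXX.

Offset 0: leading byte 0xF1 = 11110001 → 4-byte char #1 = F1 A8 81 A3.
Offset 4: leading byte 0xE3 = 11100011 → 3-byte char #2 = E3 93 8C.
Offset 7: leading byte 0xEF = 11101111 → 3-byte char #3 = EF A8 B9.
Offset 10: leading byte 0xE5 = 11100101 → 3-byte char #4 = E5 BF A3.
Leading byte 0xE5 = 11100101 matches 1110xxxx → 3-byte sequence.
Byte 1: 0xE5 = 11100101, payload 0101 (4 bits).
Byte 2: 0xBF = 10111111 (10xxxxxx ✓), payload 111111.
Byte 3: 0xA3 = 10100011 (10xxxxxx ✓), payload 100011.
Concatenate: 0101111111100011 = 0x5FE3 (16 bits → U+5FE3).

U+5FE3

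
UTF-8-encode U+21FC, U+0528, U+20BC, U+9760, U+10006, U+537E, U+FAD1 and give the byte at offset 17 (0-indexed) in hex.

0xBE

U+21FC → 3-byte form E2 87 BC at offsets 0–2.
U+0528 → 2-byte form D4 A8 at offsets 3–4.
U+20BC → 3-byte form E2 82 BC at offsets 5–7.
U+9760 → 3-byte form E9 9D A0 at offsets 8–10.
U+10006 → 4-byte form F0 90 80 86 at offsets 11–14.
U+537E → 3-byte form E5 8D BE at offsets 15–17.
Offset 17 falls in char 6's range; it's byte 3 of E5 8D BE = 0xBE.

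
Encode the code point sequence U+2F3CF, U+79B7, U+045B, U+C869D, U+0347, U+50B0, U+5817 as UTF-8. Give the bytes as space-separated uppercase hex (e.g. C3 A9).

F0 AF 8F 8F E7 A6 B7 D1 9B F3 88 9A 9D CD 87 E5 82 B0 E5 A0 97

U+2F3CF: 4-byte form → F0 AF 8F 8F.
U+79B7: 3-byte form → E7 A6 B7.
U+045B: 2-byte form → D1 9B.
U+C869D: 4-byte form → F3 88 9A 9D.
U+0347: 2-byte form → CD 87.
U+50B0: 3-byte form → E5 82 B0.
U+5817: 3-byte form → E5 A0 97.
Concatenated (21 bytes): F0 AF 8F 8F E7 A6 B7 D1 9B F3 88 9A 9D CD 87 E5 82 B0 E5 A0 97.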